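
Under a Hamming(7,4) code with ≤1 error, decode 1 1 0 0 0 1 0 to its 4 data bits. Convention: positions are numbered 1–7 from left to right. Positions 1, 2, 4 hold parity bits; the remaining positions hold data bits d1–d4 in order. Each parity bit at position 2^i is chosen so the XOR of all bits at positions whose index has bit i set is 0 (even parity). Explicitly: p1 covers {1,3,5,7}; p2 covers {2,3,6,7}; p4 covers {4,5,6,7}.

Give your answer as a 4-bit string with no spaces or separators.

0110

s1 (pos 1,3,5,7): 1⊕0⊕0⊕0 = 1
s2 (pos 2,3,6,7): 1⊕0⊕1⊕0 = 0
s4 (pos 4,5,6,7): 0⊕0⊕1⊕0 = 1
Syndrome s4…s1 = 101 → error at position 5.
Flip position 5: 1100010 → 1100110
Read data bits from positions 3,5,6,7: 0110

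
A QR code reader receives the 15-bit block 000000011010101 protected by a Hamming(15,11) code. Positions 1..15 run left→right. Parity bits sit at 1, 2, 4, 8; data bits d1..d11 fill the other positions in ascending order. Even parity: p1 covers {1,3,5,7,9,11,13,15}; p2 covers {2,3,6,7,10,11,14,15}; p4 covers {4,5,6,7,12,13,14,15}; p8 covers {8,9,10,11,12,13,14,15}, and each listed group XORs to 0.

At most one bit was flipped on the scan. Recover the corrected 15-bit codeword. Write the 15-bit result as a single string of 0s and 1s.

s1 (pos 1,3,5,7,9,11,13,15): 0⊕0⊕0⊕0⊕1⊕1⊕1⊕1 = 0
s2 (pos 2,3,6,7,10,11,14,15): 0⊕0⊕0⊕0⊕0⊕1⊕0⊕1 = 0
s4 (pos 4,5,6,7,12,13,14,15): 0⊕0⊕0⊕0⊕0⊕1⊕0⊕1 = 0
s8 (pos 8,9,10,11,12,13,14,15): 1⊕1⊕0⊕1⊕0⊕1⊕0⊕1 = 1
Syndrome s8…s1 = 1000 → error at position 8.
Flip position 8: 000000011010101 → 000000001010101

000000001010101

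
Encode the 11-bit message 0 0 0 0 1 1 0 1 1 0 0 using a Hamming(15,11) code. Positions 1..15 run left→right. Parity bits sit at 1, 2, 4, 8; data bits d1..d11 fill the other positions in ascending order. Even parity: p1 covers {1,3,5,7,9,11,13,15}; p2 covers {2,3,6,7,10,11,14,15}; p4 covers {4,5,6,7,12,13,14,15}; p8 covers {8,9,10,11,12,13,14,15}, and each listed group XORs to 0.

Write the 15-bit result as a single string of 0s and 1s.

010000001101100

Place data at non-parity positions: p1 p2 0 p4 0 0 0 p8 1 1 0 1 1 0 0
p1 (pos 1,3,5,7,9,11,13,15): XOR of data positions = 0⊕0⊕0⊕1⊕0⊕1⊕0 = 0
p2 (pos 2,3,6,7,10,11,14,15): XOR of data positions = 0⊕0⊕0⊕1⊕0⊕0⊕0 = 1
p4 (pos 4,5,6,7,12,13,14,15): XOR of data positions = 0⊕0⊕0⊕1⊕1⊕0⊕0 = 0
p8 (pos 8,9,10,11,12,13,14,15): XOR of data positions = 1⊕1⊕0⊕1⊕1⊕0⊕0 = 0
Codeword: 010000001101100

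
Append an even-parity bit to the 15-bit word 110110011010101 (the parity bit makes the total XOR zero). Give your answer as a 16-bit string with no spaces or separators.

XOR of the 15 data bits: 1⊕1⊕0⊕1⊕1⊕0⊕0⊕1⊕1⊕0⊕1⊕0⊕1⊕0⊕1 = 1
Parity bit = 1 (so all 16 bits XOR to 0).

1101100110101011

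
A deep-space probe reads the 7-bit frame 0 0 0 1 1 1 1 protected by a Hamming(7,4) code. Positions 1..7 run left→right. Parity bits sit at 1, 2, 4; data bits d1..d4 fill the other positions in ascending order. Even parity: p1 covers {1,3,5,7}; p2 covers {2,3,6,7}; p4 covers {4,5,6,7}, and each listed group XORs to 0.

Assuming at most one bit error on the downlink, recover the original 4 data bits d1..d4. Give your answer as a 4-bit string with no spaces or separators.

s1 (pos 1,3,5,7): 0⊕0⊕1⊕1 = 0
s2 (pos 2,3,6,7): 0⊕0⊕1⊕1 = 0
s4 (pos 4,5,6,7): 1⊕1⊕1⊕1 = 0
Syndrome s4…s1 = 000 → no error.
Read data bits from positions 3,5,6,7: 0111

0111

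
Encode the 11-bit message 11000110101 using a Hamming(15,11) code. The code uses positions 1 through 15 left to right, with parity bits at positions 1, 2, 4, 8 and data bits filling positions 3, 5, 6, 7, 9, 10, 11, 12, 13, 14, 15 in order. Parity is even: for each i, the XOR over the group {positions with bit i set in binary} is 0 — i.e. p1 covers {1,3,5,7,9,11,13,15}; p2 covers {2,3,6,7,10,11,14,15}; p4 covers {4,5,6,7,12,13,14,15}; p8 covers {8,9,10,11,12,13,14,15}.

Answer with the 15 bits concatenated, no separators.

101110000110101

Place data at non-parity positions: p1 p2 1 p4 1 0 0 p8 0 1 1 0 1 0 1
p1 (pos 1,3,5,7,9,11,13,15): XOR of data positions = 1⊕1⊕0⊕0⊕1⊕1⊕1 = 1
p2 (pos 2,3,6,7,10,11,14,15): XOR of data positions = 1⊕0⊕0⊕1⊕1⊕0⊕1 = 0
p4 (pos 4,5,6,7,12,13,14,15): XOR of data positions = 1⊕0⊕0⊕0⊕1⊕0⊕1 = 1
p8 (pos 8,9,10,11,12,13,14,15): XOR of data positions = 0⊕1⊕1⊕0⊕1⊕0⊕1 = 0
Codeword: 101110000110101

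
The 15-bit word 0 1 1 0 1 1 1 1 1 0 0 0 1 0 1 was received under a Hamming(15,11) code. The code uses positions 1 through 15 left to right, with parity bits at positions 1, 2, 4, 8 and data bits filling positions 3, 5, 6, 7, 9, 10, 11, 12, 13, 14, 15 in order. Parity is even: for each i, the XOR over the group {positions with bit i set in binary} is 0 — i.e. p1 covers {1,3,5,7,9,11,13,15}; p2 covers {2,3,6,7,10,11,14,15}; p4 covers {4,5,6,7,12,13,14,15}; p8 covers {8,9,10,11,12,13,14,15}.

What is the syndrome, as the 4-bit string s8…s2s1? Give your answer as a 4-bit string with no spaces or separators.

0110

s1 (pos 1,3,5,7,9,11,13,15): 0⊕1⊕1⊕1⊕1⊕0⊕1⊕1 = 0
s2 (pos 2,3,6,7,10,11,14,15): 1⊕1⊕1⊕1⊕0⊕0⊕0⊕1 = 1
s4 (pos 4,5,6,7,12,13,14,15): 0⊕1⊕1⊕1⊕0⊕1⊕0⊕1 = 1
s8 (pos 8,9,10,11,12,13,14,15): 1⊕1⊕0⊕0⊕0⊕1⊕0⊕1 = 0
Syndrome s8…s1 = 0110 → error at position 6.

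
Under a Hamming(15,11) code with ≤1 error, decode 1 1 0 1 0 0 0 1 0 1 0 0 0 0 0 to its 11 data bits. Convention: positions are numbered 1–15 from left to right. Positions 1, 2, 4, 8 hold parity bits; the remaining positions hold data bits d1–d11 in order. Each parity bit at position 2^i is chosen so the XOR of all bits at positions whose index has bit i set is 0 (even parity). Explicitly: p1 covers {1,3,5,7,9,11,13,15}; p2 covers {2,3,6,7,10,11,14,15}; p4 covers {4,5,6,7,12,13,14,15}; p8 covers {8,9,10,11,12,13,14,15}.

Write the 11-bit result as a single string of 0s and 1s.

01000100000

s1 (pos 1,3,5,7,9,11,13,15): 1⊕0⊕0⊕0⊕0⊕0⊕0⊕0 = 1
s2 (pos 2,3,6,7,10,11,14,15): 1⊕0⊕0⊕0⊕1⊕0⊕0⊕0 = 0
s4 (pos 4,5,6,7,12,13,14,15): 1⊕0⊕0⊕0⊕0⊕0⊕0⊕0 = 1
s8 (pos 8,9,10,11,12,13,14,15): 1⊕0⊕1⊕0⊕0⊕0⊕0⊕0 = 0
Syndrome s8…s1 = 0101 → error at position 5.
Flip position 5: 110100010100000 → 110110010100000
Read data bits from positions 3,5,6,7,9,10,11,12,13,14,15: 01000100000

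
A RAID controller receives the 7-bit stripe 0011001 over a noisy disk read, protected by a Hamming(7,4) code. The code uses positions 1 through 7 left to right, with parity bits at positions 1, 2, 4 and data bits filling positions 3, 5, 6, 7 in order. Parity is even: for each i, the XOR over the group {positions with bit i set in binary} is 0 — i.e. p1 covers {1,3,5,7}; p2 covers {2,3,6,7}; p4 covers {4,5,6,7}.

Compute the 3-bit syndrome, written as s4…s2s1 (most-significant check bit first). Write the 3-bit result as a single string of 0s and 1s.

s1 (pos 1,3,5,7): 0⊕1⊕0⊕1 = 0
s2 (pos 2,3,6,7): 0⊕1⊕0⊕1 = 0
s4 (pos 4,5,6,7): 1⊕0⊕0⊕1 = 0
Syndrome s4…s1 = 000 → no error.

000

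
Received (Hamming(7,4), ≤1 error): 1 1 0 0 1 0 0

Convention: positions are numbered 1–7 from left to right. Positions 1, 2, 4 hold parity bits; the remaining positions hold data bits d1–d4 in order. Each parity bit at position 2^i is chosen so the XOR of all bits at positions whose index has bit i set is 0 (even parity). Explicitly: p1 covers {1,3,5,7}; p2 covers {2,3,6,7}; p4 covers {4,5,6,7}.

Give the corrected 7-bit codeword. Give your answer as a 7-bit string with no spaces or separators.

1100110

s1 (pos 1,3,5,7): 1⊕0⊕1⊕0 = 0
s2 (pos 2,3,6,7): 1⊕0⊕0⊕0 = 1
s4 (pos 4,5,6,7): 0⊕1⊕0⊕0 = 1
Syndrome s4…s1 = 110 → error at position 6.
Flip position 6: 1100100 → 1100110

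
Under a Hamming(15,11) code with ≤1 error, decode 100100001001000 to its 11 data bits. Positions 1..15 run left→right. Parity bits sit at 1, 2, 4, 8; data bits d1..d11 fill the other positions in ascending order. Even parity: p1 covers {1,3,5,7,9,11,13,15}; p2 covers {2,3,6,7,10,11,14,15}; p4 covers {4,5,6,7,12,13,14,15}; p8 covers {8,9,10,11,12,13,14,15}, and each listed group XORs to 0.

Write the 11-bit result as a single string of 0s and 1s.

s1 (pos 1,3,5,7,9,11,13,15): 1⊕0⊕0⊕0⊕1⊕0⊕0⊕0 = 0
s2 (pos 2,3,6,7,10,11,14,15): 0⊕0⊕0⊕0⊕0⊕0⊕0⊕0 = 0
s4 (pos 4,5,6,7,12,13,14,15): 1⊕0⊕0⊕0⊕1⊕0⊕0⊕0 = 0
s8 (pos 8,9,10,11,12,13,14,15): 0⊕1⊕0⊕0⊕1⊕0⊕0⊕0 = 0
Syndrome s8…s1 = 0000 → no error.
Read data bits from positions 3,5,6,7,9,10,11,12,13,14,15: 00001001000

00001001000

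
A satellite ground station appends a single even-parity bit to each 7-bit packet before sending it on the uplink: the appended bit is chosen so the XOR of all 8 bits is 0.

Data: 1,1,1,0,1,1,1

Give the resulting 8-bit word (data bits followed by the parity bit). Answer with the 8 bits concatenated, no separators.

XOR of the 7 data bits: 1⊕1⊕1⊕0⊕1⊕1⊕1 = 0
Parity bit = 0 (so all 8 bits XOR to 0).

11101110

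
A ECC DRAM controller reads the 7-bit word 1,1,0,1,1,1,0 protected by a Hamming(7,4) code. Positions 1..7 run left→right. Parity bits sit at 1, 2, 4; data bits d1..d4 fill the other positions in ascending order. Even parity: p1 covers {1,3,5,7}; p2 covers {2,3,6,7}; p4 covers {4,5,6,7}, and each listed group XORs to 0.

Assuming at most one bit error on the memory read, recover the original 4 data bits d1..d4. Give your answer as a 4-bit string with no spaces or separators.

s1 (pos 1,3,5,7): 1⊕0⊕1⊕0 = 0
s2 (pos 2,3,6,7): 1⊕0⊕1⊕0 = 0
s4 (pos 4,5,6,7): 1⊕1⊕1⊕0 = 1
Syndrome s4…s1 = 100 → error at position 4.
Flip position 4: 1101110 → 1100110
Read data bits from positions 3,5,6,7: 0110

0110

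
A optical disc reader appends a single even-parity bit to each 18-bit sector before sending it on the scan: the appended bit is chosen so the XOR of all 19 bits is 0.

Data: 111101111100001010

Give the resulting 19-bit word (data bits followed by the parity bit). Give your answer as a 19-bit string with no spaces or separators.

XOR of the 18 data bits: 1⊕1⊕1⊕1⊕0⊕1⊕1⊕1⊕1⊕1⊕0⊕0⊕0⊕0⊕1⊕0⊕1⊕0 = 1
Parity bit = 1 (so all 19 bits XOR to 0).

1111011111000010101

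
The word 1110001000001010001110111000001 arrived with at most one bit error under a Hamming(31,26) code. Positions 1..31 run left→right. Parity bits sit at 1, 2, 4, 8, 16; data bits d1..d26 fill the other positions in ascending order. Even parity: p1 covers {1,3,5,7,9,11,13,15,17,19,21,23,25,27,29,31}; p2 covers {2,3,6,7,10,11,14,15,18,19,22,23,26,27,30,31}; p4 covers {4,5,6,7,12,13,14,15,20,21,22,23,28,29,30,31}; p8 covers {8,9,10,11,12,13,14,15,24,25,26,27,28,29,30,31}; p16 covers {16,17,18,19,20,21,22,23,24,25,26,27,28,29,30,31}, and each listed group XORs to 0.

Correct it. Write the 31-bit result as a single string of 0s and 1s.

1110001000001010001110111000011

s1 (pos 1,3,5,7,9,11,13,15,17,19,21,23,25,27,29,31): 1⊕1⊕0⊕1⊕0⊕0⊕1⊕1⊕0⊕1⊕1⊕1⊕1⊕0⊕0⊕1 = 0
s2 (pos 2,3,6,7,10,11,14,15,18,19,22,23,26,27,30,31): 1⊕1⊕0⊕1⊕0⊕0⊕0⊕1⊕0⊕1⊕0⊕1⊕0⊕0⊕0⊕1 = 1
s4 (pos 4,5,6,7,12,13,14,15,20,21,22,23,28,29,30,31): 0⊕0⊕0⊕1⊕0⊕1⊕0⊕1⊕1⊕1⊕0⊕1⊕0⊕0⊕0⊕1 = 1
s8 (pos 8,9,10,11,12,13,14,15,24,25,26,27,28,29,30,31): 0⊕0⊕0⊕0⊕0⊕1⊕0⊕1⊕1⊕1⊕0⊕0⊕0⊕0⊕0⊕1 = 1
s16 (pos 16,17,18,19,20,21,22,23,24,25,26,27,28,29,30,31): 0⊕0⊕0⊕1⊕1⊕1⊕0⊕1⊕1⊕1⊕0⊕0⊕0⊕0⊕0⊕1 = 1
Syndrome s16…s1 = 11110 → error at position 30.
Flip position 30: 1110001000001010001110111000001 → 1110001000001010001110111000011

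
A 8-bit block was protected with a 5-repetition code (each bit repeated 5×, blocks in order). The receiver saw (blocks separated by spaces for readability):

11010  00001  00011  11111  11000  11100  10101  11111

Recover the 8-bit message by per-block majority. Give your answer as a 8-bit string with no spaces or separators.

Block 1 (11010): 3 ones → 1
Block 2 (00001): 1 one → 0
Block 3 (00011): 2 ones → 0
Block 4 (11111): 5 ones → 1
Block 5 (11000): 2 ones → 0
Block 6 (11100): 3 ones → 1
Block 7 (10101): 3 ones → 1
Block 8 (11111): 5 ones → 1

10010111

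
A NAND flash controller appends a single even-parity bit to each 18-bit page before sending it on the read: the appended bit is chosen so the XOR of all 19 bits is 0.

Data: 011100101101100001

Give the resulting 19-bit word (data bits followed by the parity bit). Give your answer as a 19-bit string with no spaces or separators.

XOR of the 18 data bits: 0⊕1⊕1⊕1⊕0⊕0⊕1⊕0⊕1⊕1⊕0⊕1⊕1⊕0⊕0⊕0⊕0⊕1 = 1
Parity bit = 1 (so all 19 bits XOR to 0).

0111001011011000011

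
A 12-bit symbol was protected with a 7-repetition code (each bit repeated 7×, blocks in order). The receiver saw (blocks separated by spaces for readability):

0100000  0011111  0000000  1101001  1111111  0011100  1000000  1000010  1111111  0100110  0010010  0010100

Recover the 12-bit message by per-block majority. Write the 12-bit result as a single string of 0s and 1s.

Block 1 (0100000): 1 one → 0
Block 2 (0011111): 5 ones → 1
Block 3 (0000000): 0 ones → 0
Block 4 (1101001): 4 ones → 1
Block 5 (1111111): 7 ones → 1
Block 6 (0011100): 3 ones → 0
Block 7 (1000000): 1 one → 0
Block 8 (1000010): 2 ones → 0
Block 9 (1111111): 7 ones → 1
Block 10 (0100110): 3 ones → 0
Block 11 (0010010): 2 ones → 0
Block 12 (0010100): 2 ones → 0

010110001000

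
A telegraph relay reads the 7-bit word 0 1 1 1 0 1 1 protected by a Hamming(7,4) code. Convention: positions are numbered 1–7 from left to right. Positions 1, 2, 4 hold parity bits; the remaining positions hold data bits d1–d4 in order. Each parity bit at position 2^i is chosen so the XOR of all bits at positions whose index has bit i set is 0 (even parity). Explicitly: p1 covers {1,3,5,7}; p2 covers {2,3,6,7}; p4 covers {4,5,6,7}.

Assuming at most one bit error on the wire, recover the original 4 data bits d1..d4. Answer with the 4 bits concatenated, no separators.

s1 (pos 1,3,5,7): 0⊕1⊕0⊕1 = 0
s2 (pos 2,3,6,7): 1⊕1⊕1⊕1 = 0
s4 (pos 4,5,6,7): 1⊕0⊕1⊕1 = 1
Syndrome s4…s1 = 100 → error at position 4.
Flip position 4: 0111011 → 0110011
Read data bits from positions 3,5,6,7: 1011

1011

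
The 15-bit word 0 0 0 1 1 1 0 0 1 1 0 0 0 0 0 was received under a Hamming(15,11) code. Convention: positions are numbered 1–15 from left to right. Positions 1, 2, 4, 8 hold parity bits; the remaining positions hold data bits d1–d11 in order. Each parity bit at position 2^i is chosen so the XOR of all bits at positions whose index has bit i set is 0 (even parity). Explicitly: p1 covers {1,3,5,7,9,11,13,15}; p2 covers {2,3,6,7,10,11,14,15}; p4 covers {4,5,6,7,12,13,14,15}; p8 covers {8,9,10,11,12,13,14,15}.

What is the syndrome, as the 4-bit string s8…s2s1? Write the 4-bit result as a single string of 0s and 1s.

s1 (pos 1,3,5,7,9,11,13,15): 0⊕0⊕1⊕0⊕1⊕0⊕0⊕0 = 0
s2 (pos 2,3,6,7,10,11,14,15): 0⊕0⊕1⊕0⊕1⊕0⊕0⊕0 = 0
s4 (pos 4,5,6,7,12,13,14,15): 1⊕1⊕1⊕0⊕0⊕0⊕0⊕0 = 1
s8 (pos 8,9,10,11,12,13,14,15): 0⊕1⊕1⊕0⊕0⊕0⊕0⊕0 = 0
Syndrome s8…s1 = 0100 → error at position 4.

0100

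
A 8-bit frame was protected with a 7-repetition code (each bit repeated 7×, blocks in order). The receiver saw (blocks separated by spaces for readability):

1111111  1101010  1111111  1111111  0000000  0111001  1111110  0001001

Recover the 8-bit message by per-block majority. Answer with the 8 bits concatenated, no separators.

Block 1 (1111111): 7 ones → 1
Block 2 (1101010): 4 ones → 1
Block 3 (1111111): 7 ones → 1
Block 4 (1111111): 7 ones → 1
Block 5 (0000000): 0 ones → 0
Block 6 (0111001): 4 ones → 1
Block 7 (1111110): 6 ones → 1
Block 8 (0001001): 2 ones → 0

11110110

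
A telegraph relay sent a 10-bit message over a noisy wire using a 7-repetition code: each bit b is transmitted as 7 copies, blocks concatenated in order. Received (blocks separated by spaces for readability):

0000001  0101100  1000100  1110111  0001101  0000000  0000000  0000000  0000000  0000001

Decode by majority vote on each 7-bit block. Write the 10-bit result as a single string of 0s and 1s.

0001000000

Block 1 (0000001): 1 one → 0
Block 2 (0101100): 3 ones → 0
Block 3 (1000100): 2 ones → 0
Block 4 (1110111): 6 ones → 1
Block 5 (0001101): 3 ones → 0
Block 6 (0000000): 0 ones → 0
Block 7 (0000000): 0 ones → 0
Block 8 (0000000): 0 ones → 0
Block 9 (0000000): 0 ones → 0
Block 10 (0000001): 1 one → 0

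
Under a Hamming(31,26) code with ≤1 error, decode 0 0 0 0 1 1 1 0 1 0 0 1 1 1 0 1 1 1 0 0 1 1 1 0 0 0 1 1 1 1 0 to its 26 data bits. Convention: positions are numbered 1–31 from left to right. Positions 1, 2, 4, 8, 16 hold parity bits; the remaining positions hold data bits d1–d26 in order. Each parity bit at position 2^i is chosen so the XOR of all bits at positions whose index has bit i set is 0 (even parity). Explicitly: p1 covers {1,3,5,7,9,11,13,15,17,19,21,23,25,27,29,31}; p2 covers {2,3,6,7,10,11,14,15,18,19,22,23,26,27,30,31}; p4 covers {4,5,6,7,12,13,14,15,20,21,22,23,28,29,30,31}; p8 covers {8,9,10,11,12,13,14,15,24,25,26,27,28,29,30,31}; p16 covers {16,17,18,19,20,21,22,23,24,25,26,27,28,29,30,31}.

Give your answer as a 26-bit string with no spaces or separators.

01111001110110011100011110

s1 (pos 1,3,5,7,9,11,13,15,17,19,21,23,25,27,29,31): 0⊕0⊕1⊕1⊕1⊕0⊕1⊕0⊕1⊕0⊕1⊕1⊕0⊕1⊕1⊕0 = 1
s2 (pos 2,3,6,7,10,11,14,15,18,19,22,23,26,27,30,31): 0⊕0⊕1⊕1⊕0⊕0⊕1⊕0⊕1⊕0⊕1⊕1⊕0⊕1⊕1⊕0 = 0
s4 (pos 4,5,6,7,12,13,14,15,20,21,22,23,28,29,30,31): 0⊕1⊕1⊕1⊕1⊕1⊕1⊕0⊕0⊕1⊕1⊕1⊕1⊕1⊕1⊕0 = 0
s8 (pos 8,9,10,11,12,13,14,15,24,25,26,27,28,29,30,31): 0⊕1⊕0⊕0⊕1⊕1⊕1⊕0⊕0⊕0⊕0⊕1⊕1⊕1⊕1⊕0 = 0
s16 (pos 16,17,18,19,20,21,22,23,24,25,26,27,28,29,30,31): 1⊕1⊕1⊕0⊕0⊕1⊕1⊕1⊕0⊕0⊕0⊕1⊕1⊕1⊕1⊕0 = 0
Syndrome s16…s1 = 00001 → error at position 1.
Flip position 1: 0000111010011101110011100011110 → 1000111010011101110011100011110
Read data bits from positions 3,5,6,7,9,10,11,12,13,14,15,17,18,19,20,21,22,23,24,25,26,27,28,29,30,31: 01111001110110011100011110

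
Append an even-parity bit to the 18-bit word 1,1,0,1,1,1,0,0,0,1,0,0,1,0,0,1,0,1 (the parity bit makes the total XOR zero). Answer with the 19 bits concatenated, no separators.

1101110001001001011

XOR of the 18 data bits: 1⊕1⊕0⊕1⊕1⊕1⊕0⊕0⊕0⊕1⊕0⊕0⊕1⊕0⊕0⊕1⊕0⊕1 = 1
Parity bit = 1 (so all 19 bits XOR to 0).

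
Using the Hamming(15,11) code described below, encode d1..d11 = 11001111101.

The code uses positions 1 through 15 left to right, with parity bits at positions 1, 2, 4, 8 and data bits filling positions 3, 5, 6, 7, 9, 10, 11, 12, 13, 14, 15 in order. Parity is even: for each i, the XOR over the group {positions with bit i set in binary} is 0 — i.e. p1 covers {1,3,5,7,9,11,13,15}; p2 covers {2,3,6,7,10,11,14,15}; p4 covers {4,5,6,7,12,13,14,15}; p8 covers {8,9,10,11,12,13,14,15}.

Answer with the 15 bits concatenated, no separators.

Place data at non-parity positions: p1 p2 1 p4 1 0 0 p8 1 1 1 1 1 0 1
p1 (pos 1,3,5,7,9,11,13,15): XOR of data positions = 1⊕1⊕0⊕1⊕1⊕1⊕1 = 0
p2 (pos 2,3,6,7,10,11,14,15): XOR of data positions = 1⊕0⊕0⊕1⊕1⊕0⊕1 = 0
p4 (pos 4,5,6,7,12,13,14,15): XOR of data positions = 1⊕0⊕0⊕1⊕1⊕0⊕1 = 0
p8 (pos 8,9,10,11,12,13,14,15): XOR of data positions = 1⊕1⊕1⊕1⊕1⊕0⊕1 = 0
Codeword: 001010001111101

001010001111101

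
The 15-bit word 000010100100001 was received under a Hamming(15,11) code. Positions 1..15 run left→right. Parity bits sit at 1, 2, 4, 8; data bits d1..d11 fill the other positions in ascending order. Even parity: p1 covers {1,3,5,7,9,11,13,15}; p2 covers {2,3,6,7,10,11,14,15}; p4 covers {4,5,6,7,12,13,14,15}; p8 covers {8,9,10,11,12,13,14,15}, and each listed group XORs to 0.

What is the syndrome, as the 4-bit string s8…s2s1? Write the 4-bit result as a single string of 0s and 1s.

0111

s1 (pos 1,3,5,7,9,11,13,15): 0⊕0⊕1⊕1⊕0⊕0⊕0⊕1 = 1
s2 (pos 2,3,6,7,10,11,14,15): 0⊕0⊕0⊕1⊕1⊕0⊕0⊕1 = 1
s4 (pos 4,5,6,7,12,13,14,15): 0⊕1⊕0⊕1⊕0⊕0⊕0⊕1 = 1
s8 (pos 8,9,10,11,12,13,14,15): 0⊕0⊕1⊕0⊕0⊕0⊕0⊕1 = 0
Syndrome s8…s1 = 0111 → error at position 7.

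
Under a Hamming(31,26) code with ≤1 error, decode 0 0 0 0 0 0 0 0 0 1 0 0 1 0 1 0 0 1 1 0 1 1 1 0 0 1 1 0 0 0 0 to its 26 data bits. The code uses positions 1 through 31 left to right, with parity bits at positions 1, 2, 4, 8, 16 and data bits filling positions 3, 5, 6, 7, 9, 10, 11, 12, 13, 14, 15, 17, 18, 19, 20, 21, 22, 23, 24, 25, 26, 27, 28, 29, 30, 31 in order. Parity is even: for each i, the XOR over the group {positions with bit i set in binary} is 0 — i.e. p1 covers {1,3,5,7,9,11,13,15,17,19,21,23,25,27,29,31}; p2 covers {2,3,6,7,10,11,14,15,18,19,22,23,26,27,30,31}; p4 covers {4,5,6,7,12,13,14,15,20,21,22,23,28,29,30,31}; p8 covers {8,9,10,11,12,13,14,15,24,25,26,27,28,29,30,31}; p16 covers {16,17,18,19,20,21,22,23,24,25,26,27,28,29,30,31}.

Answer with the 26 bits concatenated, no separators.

00000100101011011100111000

s1 (pos 1,3,5,7,9,11,13,15,17,19,21,23,25,27,29,31): 0⊕0⊕0⊕0⊕0⊕0⊕1⊕1⊕0⊕1⊕1⊕1⊕0⊕1⊕0⊕0 = 0
s2 (pos 2,3,6,7,10,11,14,15,18,19,22,23,26,27,30,31): 0⊕0⊕0⊕0⊕1⊕0⊕0⊕1⊕1⊕1⊕1⊕1⊕1⊕1⊕0⊕0 = 0
s4 (pos 4,5,6,7,12,13,14,15,20,21,22,23,28,29,30,31): 0⊕0⊕0⊕0⊕0⊕1⊕0⊕1⊕0⊕1⊕1⊕1⊕0⊕0⊕0⊕0 = 1
s8 (pos 8,9,10,11,12,13,14,15,24,25,26,27,28,29,30,31): 0⊕0⊕1⊕0⊕0⊕1⊕0⊕1⊕0⊕0⊕1⊕1⊕0⊕0⊕0⊕0 = 1
s16 (pos 16,17,18,19,20,21,22,23,24,25,26,27,28,29,30,31): 0⊕0⊕1⊕1⊕0⊕1⊕1⊕1⊕0⊕0⊕1⊕1⊕0⊕0⊕0⊕0 = 1
Syndrome s16…s1 = 11100 → error at position 28.
Flip position 28: 0000000001001010011011100110000 → 0000000001001010011011100111000
Read data bits from positions 3,5,6,7,9,10,11,12,13,14,15,17,18,19,20,21,22,23,24,25,26,27,28,29,30,31: 00000100101011011100111000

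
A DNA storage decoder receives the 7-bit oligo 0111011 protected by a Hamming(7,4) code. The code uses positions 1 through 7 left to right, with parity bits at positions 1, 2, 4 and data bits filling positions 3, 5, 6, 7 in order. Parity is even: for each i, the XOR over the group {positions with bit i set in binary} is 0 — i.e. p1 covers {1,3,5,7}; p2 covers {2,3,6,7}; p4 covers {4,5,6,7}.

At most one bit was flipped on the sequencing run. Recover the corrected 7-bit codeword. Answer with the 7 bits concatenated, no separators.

s1 (pos 1,3,5,7): 0⊕1⊕0⊕1 = 0
s2 (pos 2,3,6,7): 1⊕1⊕1⊕1 = 0
s4 (pos 4,5,6,7): 1⊕0⊕1⊕1 = 1
Syndrome s4…s1 = 100 → error at position 4.
Flip position 4: 0111011 → 0110011

0110011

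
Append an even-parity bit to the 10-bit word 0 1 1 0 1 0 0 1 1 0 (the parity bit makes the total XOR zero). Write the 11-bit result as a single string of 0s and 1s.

XOR of the 10 data bits: 0⊕1⊕1⊕0⊕1⊕0⊕0⊕1⊕1⊕0 = 1
Parity bit = 1 (so all 11 bits XOR to 0).

01101001101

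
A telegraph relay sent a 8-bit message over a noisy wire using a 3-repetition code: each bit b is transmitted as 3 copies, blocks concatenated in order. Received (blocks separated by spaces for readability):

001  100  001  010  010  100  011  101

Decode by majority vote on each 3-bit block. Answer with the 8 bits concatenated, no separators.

00000011

Block 1 (001): 1 one → 0
Block 2 (100): 1 one → 0
Block 3 (001): 1 one → 0
Block 4 (010): 1 one → 0
Block 5 (010): 1 one → 0
Block 6 (100): 1 one → 0
Block 7 (011): 2 ones → 1
Block 8 (101): 2 ones → 1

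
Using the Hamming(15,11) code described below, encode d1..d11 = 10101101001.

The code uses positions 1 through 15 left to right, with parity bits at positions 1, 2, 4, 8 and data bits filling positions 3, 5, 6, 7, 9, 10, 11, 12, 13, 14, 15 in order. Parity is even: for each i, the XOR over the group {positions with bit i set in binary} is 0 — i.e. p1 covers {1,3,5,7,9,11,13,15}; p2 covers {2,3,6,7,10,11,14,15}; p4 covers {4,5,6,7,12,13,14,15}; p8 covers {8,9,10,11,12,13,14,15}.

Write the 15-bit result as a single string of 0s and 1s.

Place data at non-parity positions: p1 p2 1 p4 0 1 0 p8 1 1 0 1 0 0 1
p1 (pos 1,3,5,7,9,11,13,15): XOR of data positions = 1⊕0⊕0⊕1⊕0⊕0⊕1 = 1
p2 (pos 2,3,6,7,10,11,14,15): XOR of data positions = 1⊕1⊕0⊕1⊕0⊕0⊕1 = 0
p4 (pos 4,5,6,7,12,13,14,15): XOR of data positions = 0⊕1⊕0⊕1⊕0⊕0⊕1 = 1
p8 (pos 8,9,10,11,12,13,14,15): XOR of data positions = 1⊕1⊕0⊕1⊕0⊕0⊕1 = 0
Codeword: 101101001101001

101101001101001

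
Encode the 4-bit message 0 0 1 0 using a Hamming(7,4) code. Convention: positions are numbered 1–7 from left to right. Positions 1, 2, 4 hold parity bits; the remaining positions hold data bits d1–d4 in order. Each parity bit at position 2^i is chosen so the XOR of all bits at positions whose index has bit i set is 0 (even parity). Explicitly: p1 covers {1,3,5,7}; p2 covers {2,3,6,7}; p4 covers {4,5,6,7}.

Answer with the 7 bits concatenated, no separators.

Place data at non-parity positions: p1 p2 0 p4 0 1 0
p1 (pos 1,3,5,7): XOR of data positions = 0⊕0⊕0 = 0
p2 (pos 2,3,6,7): XOR of data positions = 0⊕1⊕0 = 1
p4 (pos 4,5,6,7): XOR of data positions = 0⊕1⊕0 = 1
Codeword: 0101010

0101010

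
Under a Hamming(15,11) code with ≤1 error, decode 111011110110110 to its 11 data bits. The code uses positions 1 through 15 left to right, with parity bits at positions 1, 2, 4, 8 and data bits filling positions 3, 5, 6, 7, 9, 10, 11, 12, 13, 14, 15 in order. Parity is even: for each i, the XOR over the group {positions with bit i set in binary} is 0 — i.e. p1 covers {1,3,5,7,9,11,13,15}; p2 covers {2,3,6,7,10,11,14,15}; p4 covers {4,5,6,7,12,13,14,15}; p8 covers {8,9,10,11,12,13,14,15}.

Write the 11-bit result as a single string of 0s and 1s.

11110110100

s1 (pos 1,3,5,7,9,11,13,15): 1⊕1⊕1⊕1⊕0⊕1⊕1⊕0 = 0
s2 (pos 2,3,6,7,10,11,14,15): 1⊕1⊕1⊕1⊕1⊕1⊕1⊕0 = 1
s4 (pos 4,5,6,7,12,13,14,15): 0⊕1⊕1⊕1⊕0⊕1⊕1⊕0 = 1
s8 (pos 8,9,10,11,12,13,14,15): 1⊕0⊕1⊕1⊕0⊕1⊕1⊕0 = 1
Syndrome s8…s1 = 1110 → error at position 14.
Flip position 14: 111011110110110 → 111011110110100
Read data bits from positions 3,5,6,7,9,10,11,12,13,14,15: 11110110100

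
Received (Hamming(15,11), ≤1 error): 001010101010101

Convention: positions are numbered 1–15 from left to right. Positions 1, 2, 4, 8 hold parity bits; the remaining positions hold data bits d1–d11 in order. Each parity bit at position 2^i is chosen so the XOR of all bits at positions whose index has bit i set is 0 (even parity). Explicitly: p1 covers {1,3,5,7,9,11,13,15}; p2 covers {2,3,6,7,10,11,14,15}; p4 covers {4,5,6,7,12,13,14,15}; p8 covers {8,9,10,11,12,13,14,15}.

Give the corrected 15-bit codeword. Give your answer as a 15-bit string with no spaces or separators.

s1 (pos 1,3,5,7,9,11,13,15): 0⊕1⊕1⊕1⊕1⊕1⊕1⊕1 = 1
s2 (pos 2,3,6,7,10,11,14,15): 0⊕1⊕0⊕1⊕0⊕1⊕0⊕1 = 0
s4 (pos 4,5,6,7,12,13,14,15): 0⊕1⊕0⊕1⊕0⊕1⊕0⊕1 = 0
s8 (pos 8,9,10,11,12,13,14,15): 0⊕1⊕0⊕1⊕0⊕1⊕0⊕1 = 0
Syndrome s8…s1 = 0001 → error at position 1.
Flip position 1: 001010101010101 → 101010101010101

101010101010101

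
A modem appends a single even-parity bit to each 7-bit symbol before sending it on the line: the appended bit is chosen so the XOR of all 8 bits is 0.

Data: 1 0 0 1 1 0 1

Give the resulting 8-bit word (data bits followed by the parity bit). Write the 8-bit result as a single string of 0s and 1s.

XOR of the 7 data bits: 1⊕0⊕0⊕1⊕1⊕0⊕1 = 0
Parity bit = 0 (so all 8 bits XOR to 0).

10011010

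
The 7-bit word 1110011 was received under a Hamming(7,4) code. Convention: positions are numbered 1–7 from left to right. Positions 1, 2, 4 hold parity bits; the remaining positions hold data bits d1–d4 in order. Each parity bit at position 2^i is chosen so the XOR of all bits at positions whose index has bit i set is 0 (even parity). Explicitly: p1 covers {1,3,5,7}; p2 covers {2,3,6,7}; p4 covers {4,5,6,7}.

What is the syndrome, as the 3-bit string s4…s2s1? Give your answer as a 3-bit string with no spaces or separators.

s1 (pos 1,3,5,7): 1⊕1⊕0⊕1 = 1
s2 (pos 2,3,6,7): 1⊕1⊕1⊕1 = 0
s4 (pos 4,5,6,7): 0⊕0⊕1⊕1 = 0
Syndrome s4…s1 = 001 → error at position 1.

001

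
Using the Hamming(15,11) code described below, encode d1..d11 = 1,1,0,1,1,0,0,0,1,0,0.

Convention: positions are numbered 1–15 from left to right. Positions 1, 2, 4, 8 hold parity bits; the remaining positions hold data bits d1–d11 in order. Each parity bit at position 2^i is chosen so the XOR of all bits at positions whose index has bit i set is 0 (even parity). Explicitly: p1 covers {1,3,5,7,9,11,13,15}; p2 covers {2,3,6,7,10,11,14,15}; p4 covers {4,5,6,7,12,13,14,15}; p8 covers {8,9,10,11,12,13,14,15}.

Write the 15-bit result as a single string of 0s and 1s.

Place data at non-parity positions: p1 p2 1 p4 1 0 1 p8 1 0 0 0 1 0 0
p1 (pos 1,3,5,7,9,11,13,15): XOR of data positions = 1⊕1⊕1⊕1⊕0⊕1⊕0 = 1
p2 (pos 2,3,6,7,10,11,14,15): XOR of data positions = 1⊕0⊕1⊕0⊕0⊕0⊕0 = 0
p4 (pos 4,5,6,7,12,13,14,15): XOR of data positions = 1⊕0⊕1⊕0⊕1⊕0⊕0 = 1
p8 (pos 8,9,10,11,12,13,14,15): XOR of data positions = 1⊕0⊕0⊕0⊕1⊕0⊕0 = 0
Codeword: 101110101000100

101110101000100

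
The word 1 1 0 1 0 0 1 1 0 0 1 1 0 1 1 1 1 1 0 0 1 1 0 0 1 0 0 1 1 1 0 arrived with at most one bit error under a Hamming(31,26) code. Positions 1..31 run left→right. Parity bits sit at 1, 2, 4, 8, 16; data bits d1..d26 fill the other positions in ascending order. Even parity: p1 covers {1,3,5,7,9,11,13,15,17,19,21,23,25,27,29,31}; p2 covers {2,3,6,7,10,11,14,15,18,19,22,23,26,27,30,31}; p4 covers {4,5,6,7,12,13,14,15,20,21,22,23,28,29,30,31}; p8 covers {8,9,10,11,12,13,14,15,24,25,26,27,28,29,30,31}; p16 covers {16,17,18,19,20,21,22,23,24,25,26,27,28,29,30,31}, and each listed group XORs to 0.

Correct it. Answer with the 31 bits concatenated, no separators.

s1 (pos 1,3,5,7,9,11,13,15,17,19,21,23,25,27,29,31): 1⊕0⊕0⊕1⊕0⊕1⊕0⊕1⊕1⊕0⊕1⊕0⊕1⊕0⊕1⊕0 = 0
s2 (pos 2,3,6,7,10,11,14,15,18,19,22,23,26,27,30,31): 1⊕0⊕0⊕1⊕0⊕1⊕1⊕1⊕1⊕0⊕1⊕0⊕0⊕0⊕1⊕0 = 0
s4 (pos 4,5,6,7,12,13,14,15,20,21,22,23,28,29,30,31): 1⊕0⊕0⊕1⊕1⊕0⊕1⊕1⊕0⊕1⊕1⊕0⊕1⊕1⊕1⊕0 = 0
s8 (pos 8,9,10,11,12,13,14,15,24,25,26,27,28,29,30,31): 1⊕0⊕0⊕1⊕1⊕0⊕1⊕1⊕0⊕1⊕0⊕0⊕1⊕1⊕1⊕0 = 1
s16 (pos 16,17,18,19,20,21,22,23,24,25,26,27,28,29,30,31): 1⊕1⊕1⊕0⊕0⊕1⊕1⊕0⊕0⊕1⊕0⊕0⊕1⊕1⊕1⊕0 = 1
Syndrome s16…s1 = 11000 → error at position 24.
Flip position 24: 1101001100110111110011001001110 → 1101001100110111110011011001110

1101001100110111110011011001110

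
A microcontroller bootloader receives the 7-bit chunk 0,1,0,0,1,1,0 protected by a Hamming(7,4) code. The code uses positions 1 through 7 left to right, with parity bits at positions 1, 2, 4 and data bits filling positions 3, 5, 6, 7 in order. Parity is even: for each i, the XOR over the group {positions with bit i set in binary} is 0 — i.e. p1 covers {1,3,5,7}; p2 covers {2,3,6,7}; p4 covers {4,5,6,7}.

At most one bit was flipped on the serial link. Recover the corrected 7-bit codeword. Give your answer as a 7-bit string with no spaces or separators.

s1 (pos 1,3,5,7): 0⊕0⊕1⊕0 = 1
s2 (pos 2,3,6,7): 1⊕0⊕1⊕0 = 0
s4 (pos 4,5,6,7): 0⊕1⊕1⊕0 = 0
Syndrome s4…s1 = 001 → error at position 1.
Flip position 1: 0100110 → 1100110

1100110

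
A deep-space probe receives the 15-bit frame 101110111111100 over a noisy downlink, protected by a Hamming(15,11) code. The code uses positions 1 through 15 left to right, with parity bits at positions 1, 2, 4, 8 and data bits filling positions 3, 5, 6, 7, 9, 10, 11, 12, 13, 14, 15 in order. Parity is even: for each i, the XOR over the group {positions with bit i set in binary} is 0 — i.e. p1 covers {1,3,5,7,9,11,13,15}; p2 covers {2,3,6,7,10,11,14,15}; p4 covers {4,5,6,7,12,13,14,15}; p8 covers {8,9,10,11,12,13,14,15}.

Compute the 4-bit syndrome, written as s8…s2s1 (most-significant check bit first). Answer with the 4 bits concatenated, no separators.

0101

s1 (pos 1,3,5,7,9,11,13,15): 1⊕1⊕1⊕1⊕1⊕1⊕1⊕0 = 1
s2 (pos 2,3,6,7,10,11,14,15): 0⊕1⊕0⊕1⊕1⊕1⊕0⊕0 = 0
s4 (pos 4,5,6,7,12,13,14,15): 1⊕1⊕0⊕1⊕1⊕1⊕0⊕0 = 1
s8 (pos 8,9,10,11,12,13,14,15): 1⊕1⊕1⊕1⊕1⊕1⊕0⊕0 = 0
Syndrome s8…s1 = 0101 → error at position 5.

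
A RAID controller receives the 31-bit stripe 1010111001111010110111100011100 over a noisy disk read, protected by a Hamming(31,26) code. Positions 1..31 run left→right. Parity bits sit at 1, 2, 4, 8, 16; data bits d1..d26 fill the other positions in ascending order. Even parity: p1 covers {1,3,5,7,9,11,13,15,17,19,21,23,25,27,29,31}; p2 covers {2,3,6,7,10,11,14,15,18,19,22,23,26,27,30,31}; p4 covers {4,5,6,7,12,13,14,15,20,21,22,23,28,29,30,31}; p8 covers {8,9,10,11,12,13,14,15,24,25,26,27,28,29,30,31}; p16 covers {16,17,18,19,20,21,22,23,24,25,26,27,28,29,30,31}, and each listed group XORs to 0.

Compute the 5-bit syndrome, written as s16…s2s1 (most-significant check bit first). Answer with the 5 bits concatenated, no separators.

10000

s1 (pos 1,3,5,7,9,11,13,15,17,19,21,23,25,27,29,31): 1⊕1⊕1⊕1⊕0⊕1⊕1⊕1⊕1⊕0⊕1⊕1⊕0⊕1⊕1⊕0 = 0
s2 (pos 2,3,6,7,10,11,14,15,18,19,22,23,26,27,30,31): 0⊕1⊕1⊕1⊕1⊕1⊕0⊕1⊕1⊕0⊕1⊕1⊕0⊕1⊕0⊕0 = 0
s4 (pos 4,5,6,7,12,13,14,15,20,21,22,23,28,29,30,31): 0⊕1⊕1⊕1⊕1⊕1⊕0⊕1⊕1⊕1⊕1⊕1⊕1⊕1⊕0⊕0 = 0
s8 (pos 8,9,10,11,12,13,14,15,24,25,26,27,28,29,30,31): 0⊕0⊕1⊕1⊕1⊕1⊕0⊕1⊕0⊕0⊕0⊕1⊕1⊕1⊕0⊕0 = 0
s16 (pos 16,17,18,19,20,21,22,23,24,25,26,27,28,29,30,31): 0⊕1⊕1⊕0⊕1⊕1⊕1⊕1⊕0⊕0⊕0⊕1⊕1⊕1⊕0⊕0 = 1
Syndrome s16…s1 = 10000 → error at position 16.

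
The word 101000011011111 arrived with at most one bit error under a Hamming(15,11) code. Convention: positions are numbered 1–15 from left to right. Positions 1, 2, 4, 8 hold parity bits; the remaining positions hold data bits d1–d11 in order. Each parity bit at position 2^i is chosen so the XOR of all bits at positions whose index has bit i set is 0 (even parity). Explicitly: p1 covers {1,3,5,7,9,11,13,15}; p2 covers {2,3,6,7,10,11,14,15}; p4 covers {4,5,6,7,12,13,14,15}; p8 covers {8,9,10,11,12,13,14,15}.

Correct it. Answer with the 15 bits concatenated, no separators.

s1 (pos 1,3,5,7,9,11,13,15): 1⊕1⊕0⊕0⊕1⊕1⊕1⊕1 = 0
s2 (pos 2,3,6,7,10,11,14,15): 0⊕1⊕0⊕0⊕0⊕1⊕1⊕1 = 0
s4 (pos 4,5,6,7,12,13,14,15): 0⊕0⊕0⊕0⊕1⊕1⊕1⊕1 = 0
s8 (pos 8,9,10,11,12,13,14,15): 1⊕1⊕0⊕1⊕1⊕1⊕1⊕1 = 1
Syndrome s8…s1 = 1000 → error at position 8.
Flip position 8: 101000011011111 → 101000001011111

101000001011111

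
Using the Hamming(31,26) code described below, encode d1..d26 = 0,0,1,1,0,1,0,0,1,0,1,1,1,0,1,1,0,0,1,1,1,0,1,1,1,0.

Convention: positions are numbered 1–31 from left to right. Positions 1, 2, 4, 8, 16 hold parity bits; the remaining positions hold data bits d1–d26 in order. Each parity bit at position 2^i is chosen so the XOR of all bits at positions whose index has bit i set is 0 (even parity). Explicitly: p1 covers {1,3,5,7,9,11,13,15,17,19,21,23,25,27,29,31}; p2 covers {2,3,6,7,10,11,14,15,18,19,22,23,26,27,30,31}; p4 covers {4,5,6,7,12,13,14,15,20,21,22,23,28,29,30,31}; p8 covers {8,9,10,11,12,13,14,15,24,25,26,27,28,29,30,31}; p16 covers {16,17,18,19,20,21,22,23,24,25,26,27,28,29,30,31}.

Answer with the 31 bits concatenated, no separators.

1101011101001010110110011101110

Place data at non-parity positions: p1 p2 0 p4 0 1 1 p8 0 1 0 0 1 0 1 p16 1 1 0 1 1 0 0 1 1 1 0 1 1 1 0
p1 (pos 1,3,5,7,9,11,13,15,17,19,21,23,25,27,29,31): XOR of data positions = 0⊕0⊕1⊕0⊕0⊕1⊕1⊕1⊕0⊕1⊕0⊕1⊕0⊕1⊕0 = 1
p2 (pos 2,3,6,7,10,11,14,15,18,19,22,23,26,27,30,31): XOR of data positions = 0⊕1⊕1⊕1⊕0⊕0⊕1⊕1⊕0⊕0⊕0⊕1⊕0⊕1⊕0 = 1
p4 (pos 4,5,6,7,12,13,14,15,20,21,22,23,28,29,30,31): XOR of data positions = 0⊕1⊕1⊕0⊕1⊕0⊕1⊕1⊕1⊕0⊕0⊕1⊕1⊕1⊕0 = 1
p8 (pos 8,9,10,11,12,13,14,15,24,25,26,27,28,29,30,31): XOR of data positions = 0⊕1⊕0⊕0⊕1⊕0⊕1⊕1⊕1⊕1⊕0⊕1⊕1⊕1⊕0 = 1
p16 (pos 16,17,18,19,20,21,22,23,24,25,26,27,28,29,30,31): XOR of data positions = 1⊕1⊕0⊕1⊕1⊕0⊕0⊕1⊕1⊕1⊕0⊕1⊕1⊕1⊕0 = 0
Codeword: 1101011101001010110110011101110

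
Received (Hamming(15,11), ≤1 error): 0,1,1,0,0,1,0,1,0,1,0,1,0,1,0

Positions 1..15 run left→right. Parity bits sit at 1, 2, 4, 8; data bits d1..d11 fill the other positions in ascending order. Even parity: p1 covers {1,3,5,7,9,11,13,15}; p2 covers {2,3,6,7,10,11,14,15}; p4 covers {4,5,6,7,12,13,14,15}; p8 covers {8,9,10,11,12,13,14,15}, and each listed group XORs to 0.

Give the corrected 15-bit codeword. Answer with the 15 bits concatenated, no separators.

011001110101010

s1 (pos 1,3,5,7,9,11,13,15): 0⊕1⊕0⊕0⊕0⊕0⊕0⊕0 = 1
s2 (pos 2,3,6,7,10,11,14,15): 1⊕1⊕1⊕0⊕1⊕0⊕1⊕0 = 1
s4 (pos 4,5,6,7,12,13,14,15): 0⊕0⊕1⊕0⊕1⊕0⊕1⊕0 = 1
s8 (pos 8,9,10,11,12,13,14,15): 1⊕0⊕1⊕0⊕1⊕0⊕1⊕0 = 0
Syndrome s8…s1 = 0111 → error at position 7.
Flip position 7: 011001010101010 → 011001110101010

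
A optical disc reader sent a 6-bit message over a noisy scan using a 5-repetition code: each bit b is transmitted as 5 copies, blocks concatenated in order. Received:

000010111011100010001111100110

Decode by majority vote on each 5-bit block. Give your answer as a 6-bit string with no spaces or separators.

Block 1 (00001): 1 one → 0
Block 2 (01110): 3 ones → 1
Block 3 (11100): 3 ones → 1
Block 4 (01000): 1 one → 0
Block 5 (11111): 5 ones → 1
Block 6 (00110): 2 ones → 0

011010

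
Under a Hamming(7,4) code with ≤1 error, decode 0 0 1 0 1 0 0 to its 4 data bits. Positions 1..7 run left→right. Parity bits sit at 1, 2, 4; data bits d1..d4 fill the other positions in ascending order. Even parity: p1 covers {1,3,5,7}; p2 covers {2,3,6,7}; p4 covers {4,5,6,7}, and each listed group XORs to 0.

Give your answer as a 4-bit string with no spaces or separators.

1110

s1 (pos 1,3,5,7): 0⊕1⊕1⊕0 = 0
s2 (pos 2,3,6,7): 0⊕1⊕0⊕0 = 1
s4 (pos 4,5,6,7): 0⊕1⊕0⊕0 = 1
Syndrome s4…s1 = 110 → error at position 6.
Flip position 6: 0010100 → 0010110
Read data bits from positions 3,5,6,7: 1110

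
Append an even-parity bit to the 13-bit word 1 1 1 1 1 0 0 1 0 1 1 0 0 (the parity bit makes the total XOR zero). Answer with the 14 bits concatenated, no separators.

XOR of the 13 data bits: 1⊕1⊕1⊕1⊕1⊕0⊕0⊕1⊕0⊕1⊕1⊕0⊕0 = 0
Parity bit = 0 (so all 14 bits XOR to 0).

11111001011000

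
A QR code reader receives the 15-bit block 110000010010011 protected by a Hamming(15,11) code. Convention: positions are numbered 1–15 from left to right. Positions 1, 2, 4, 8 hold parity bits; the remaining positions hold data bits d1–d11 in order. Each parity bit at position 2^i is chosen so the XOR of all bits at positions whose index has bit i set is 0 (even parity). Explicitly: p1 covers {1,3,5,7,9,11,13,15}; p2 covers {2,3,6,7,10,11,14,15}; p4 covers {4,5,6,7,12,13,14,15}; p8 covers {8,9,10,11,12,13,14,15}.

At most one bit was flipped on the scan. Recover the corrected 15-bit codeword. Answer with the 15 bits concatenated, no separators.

s1 (pos 1,3,5,7,9,11,13,15): 1⊕0⊕0⊕0⊕0⊕1⊕0⊕1 = 1
s2 (pos 2,3,6,7,10,11,14,15): 1⊕0⊕0⊕0⊕0⊕1⊕1⊕1 = 0
s4 (pos 4,5,6,7,12,13,14,15): 0⊕0⊕0⊕0⊕0⊕0⊕1⊕1 = 0
s8 (pos 8,9,10,11,12,13,14,15): 1⊕0⊕0⊕1⊕0⊕0⊕1⊕1 = 0
Syndrome s8…s1 = 0001 → error at position 1.
Flip position 1: 110000010010011 → 010000010010011

010000010010011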